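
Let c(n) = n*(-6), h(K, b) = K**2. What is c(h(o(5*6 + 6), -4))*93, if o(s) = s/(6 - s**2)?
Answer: -20088/46225 ≈ -0.43457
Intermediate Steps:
c(n) = -6*n
c(h(o(5*6 + 6), -4))*93 = -6*(5*6 + 6)**2/(-6 + (5*6 + 6)**2)**2*93 = -6*(30 + 6)**2/(-6 + (30 + 6)**2)**2*93 = -6*1296/(-6 + 36**2)**2*93 = -6*1296/(-6 + 1296)**2*93 = -6*(-1*36/1290)**2*93 = -6*(-1*36*1/1290)**2*93 = -6*(-6/215)**2*93 = -6*36/46225*93 = -216/46225*93 = -20088/46225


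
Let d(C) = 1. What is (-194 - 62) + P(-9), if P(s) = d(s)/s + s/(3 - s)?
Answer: -9247/36 ≈ -256.86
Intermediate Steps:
P(s) = 1/s + s/(3 - s)
(-194 - 62) + P(-9) = (-194 - 62) + (-3 - 9 - 1*(-9)**2)/((-9)*(-3 - 9)) = -256 - 1/9*(-3 - 9 - 1*81)/(-12) = -256 - 1/9*(-1/12)*(-3 - 9 - 81) = -256 - 1/9*(-1/12)*(-93) = -256 - 31/36 = -9247/36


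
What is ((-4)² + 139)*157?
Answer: 24335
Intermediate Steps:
((-4)² + 139)*157 = (16 + 139)*157 = 155*157 = 24335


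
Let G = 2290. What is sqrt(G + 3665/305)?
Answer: sqrt(8565803)/61 ≈ 47.979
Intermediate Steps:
sqrt(G + 3665/305) = sqrt(2290 + 3665/305) = sqrt(2290 + 3665*(1/305)) = sqrt(2290 + 733/61) = sqrt(140423/61) = sqrt(8565803)/61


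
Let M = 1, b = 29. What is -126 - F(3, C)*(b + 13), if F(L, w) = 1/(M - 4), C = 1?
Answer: -112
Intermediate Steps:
F(L, w) = -1/3 (F(L, w) = 1/(1 - 4) = 1/(-3) = -1/3)
-126 - F(3, C)*(b + 13) = -126 - (-1)*(29 + 13)/3 = -126 - (-1)*42/3 = -126 - 1*(-14) = -126 + 14 = -112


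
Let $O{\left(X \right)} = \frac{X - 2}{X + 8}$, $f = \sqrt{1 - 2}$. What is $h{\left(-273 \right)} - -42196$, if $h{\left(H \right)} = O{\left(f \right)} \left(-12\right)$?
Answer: $\frac{548584}{13} - \frac{24 i}{13} \approx 42199.0 - 1.8462 i$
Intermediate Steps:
$f = i$ ($f = \sqrt{-1} = i \approx 1.0 i$)
$O{\left(X \right)} = \frac{-2 + X}{8 + X}$
$h{\left(H \right)} = - \frac{12 \left(-2 + i\right) \left(8 - i\right)}{65}$ ($h{\left(H \right)} = \frac{-2 + i}{8 + i} \left(-12\right) = \frac{8 - i}{65} \left(-2 + i\right) \left(-12\right) = \frac{\left(-2 + i\right) \left(8 - i\right)}{65} \left(-12\right) = - \frac{12 \left(-2 + i\right) \left(8 - i\right)}{65}$)
$h{\left(-273 \right)} - -42196 = \left(\frac{36}{13} - \frac{24 i}{13}\right) - -42196 = \left(\frac{36}{13} - \frac{24 i}{13}\right) + 42196 = \frac{548584}{13} - \frac{24 i}{13}$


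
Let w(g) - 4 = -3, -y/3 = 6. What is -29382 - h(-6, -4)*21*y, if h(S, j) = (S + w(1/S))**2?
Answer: -19932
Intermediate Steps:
y = -18 (y = -3*6 = -18)
w(g) = 1 (w(g) = 4 - 3 = 1)
h(S, j) = (1 + S)**2 (h(S, j) = (S + 1)**2 = (1 + S)**2)
-29382 - h(-6, -4)*21*y = -29382 - (1 - 6)**2*21*(-18) = -29382 - (-5)**2*21*(-18) = -29382 - 25*21*(-18) = -29382 - 525*(-18) = -29382 - 1*(-9450) = -29382 + 9450 = -19932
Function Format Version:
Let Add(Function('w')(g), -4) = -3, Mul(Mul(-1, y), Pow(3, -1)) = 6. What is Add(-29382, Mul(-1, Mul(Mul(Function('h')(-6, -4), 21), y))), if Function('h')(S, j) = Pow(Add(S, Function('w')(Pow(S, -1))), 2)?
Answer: -19932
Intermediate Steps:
y = -18 (y = Mul(-3, 6) = -18)
Function('w')(g) = 1 (Function('w')(g) = Add(4, -3) = 1)
Function('h')(S, j) = Pow(Add(1, S), 2) (Function('h')(S, j) = Pow(Add(S, 1), 2) = Pow(Add(1, S), 2))
Add(-29382, Mul(-1, Mul(Mul(Function('h')(-6, -4), 21), y))) = Add(-29382, Mul(-1, Mul(Mul(Pow(Add(1, -6), 2), 21), -18))) = Add(-29382, Mul(-1, Mul(Mul(Pow(-5, 2), 21), -18))) = Add(-29382, Mul(-1, Mul(Mul(25, 21), -18))) = Add(-29382, Mul(-1, Mul(525, -18))) = Add(-29382, Mul(-1, -9450)) = Add(-29382, 9450) = -19932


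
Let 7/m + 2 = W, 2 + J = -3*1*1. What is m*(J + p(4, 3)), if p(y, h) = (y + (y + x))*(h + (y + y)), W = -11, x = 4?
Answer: -889/13 ≈ -68.385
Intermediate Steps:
J = -5 (J = -2 - 3*1*1 = -2 - 3*1 = -2 - 3 = -5)
m = -7/13 (m = 7/(-2 - 11) = 7/(-13) = 7*(-1/13) = -7/13 ≈ -0.53846)
p(y, h) = (4 + 2*y)*(h + 2*y) (p(y, h) = (y + (y + 4))*(h + (y + y)) = (y + (4 + y))*(h + 2*y) = (4 + 2*y)*(h + 2*y))
m*(J + p(4, 3)) = -7*(-5 + (4*3 + 4*4² + 8*4 + 2*3*4))/13 = -7*(-5 + (12 + 4*16 + 32 + 24))/13 = -7*(-5 + (12 + 64 + 32 + 24))/13 = -7*(-5 + 132)/13 = -7/13*127 = -889/13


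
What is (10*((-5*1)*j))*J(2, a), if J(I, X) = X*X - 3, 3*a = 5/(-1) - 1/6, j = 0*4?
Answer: 0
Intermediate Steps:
j = 0
a = -31/18 (a = (5/(-1) - 1/6)/3 = (5*(-1) - 1*⅙)/3 = (-5 - ⅙)/3 = (⅓)*(-31/6) = -31/18 ≈ -1.7222)
J(I, X) = -3 + X² (J(I, X) = X² - 3 = -3 + X²)
(10*((-5*1)*j))*J(2, a) = (10*(-5*1*0))*(-3 + (-31/18)²) = (10*(-5*0))*(-3 + 961/324) = (10*0)*(-11/324) = 0*(-11/324) = 0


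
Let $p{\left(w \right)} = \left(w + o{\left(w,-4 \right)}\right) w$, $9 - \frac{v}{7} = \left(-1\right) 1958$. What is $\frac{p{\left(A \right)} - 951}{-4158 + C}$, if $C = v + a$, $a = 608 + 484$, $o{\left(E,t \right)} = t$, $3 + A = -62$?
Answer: $\frac{3534}{10703} \approx 0.33019$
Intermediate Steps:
$A = -65$ ($A = -3 - 62 = -65$)
$a = 1092$
$v = 13769$ ($v = 63 - 7 \left(\left(-1\right) 1958\right) = 63 - -13706 = 63 + 13706 = 13769$)
$p{\left(w \right)} = w \left(-4 + w\right)$ ($p{\left(w \right)} = \left(w - 4\right) w = \left(-4 + w\right) w = w \left(-4 + w\right)$)
$C = 14861$ ($C = 13769 + 1092 = 14861$)
$\frac{p{\left(A \right)} - 951}{-4158 + C} = \frac{- 65 \left(-4 - 65\right) - 951}{-4158 + 14861} = \frac{\left(-65\right) \left(-69\right) - 951}{10703} = \left(4485 - 951\right) \frac{1}{10703} = 3534 \cdot \frac{1}{10703} = \frac{3534}{10703}$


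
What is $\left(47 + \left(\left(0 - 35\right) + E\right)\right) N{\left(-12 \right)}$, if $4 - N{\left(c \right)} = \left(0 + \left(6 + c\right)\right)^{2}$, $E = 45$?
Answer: $-1824$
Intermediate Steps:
$N{\left(c \right)} = 4 - \left(6 + c\right)^{2}$ ($N{\left(c \right)} = 4 - \left(0 + \left(6 + c\right)\right)^{2} = 4 - \left(6 + c\right)^{2}$)
$\left(47 + \left(\left(0 - 35\right) + E\right)\right) N{\left(-12 \right)} = \left(47 + \left(\left(0 - 35\right) + 45\right)\right) \left(4 - \left(6 - 12\right)^{2}\right) = \left(47 + \left(-35 + 45\right)\right) \left(4 - \left(-6\right)^{2}\right) = \left(47 + 10\right) \left(4 - 36\right) = 57 \left(4 - 36\right) = 57 \left(-32\right) = -1824$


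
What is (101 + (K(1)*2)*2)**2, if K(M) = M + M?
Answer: 11881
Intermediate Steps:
K(M) = 2*M
(101 + (K(1)*2)*2)**2 = (101 + ((2*1)*2)*2)**2 = (101 + (2*2)*2)**2 = (101 + 4*2)**2 = (101 + 8)**2 = 109**2 = 11881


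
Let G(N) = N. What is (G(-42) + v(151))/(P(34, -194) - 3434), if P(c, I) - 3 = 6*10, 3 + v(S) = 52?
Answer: -7/3371 ≈ -0.0020765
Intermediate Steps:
v(S) = 49 (v(S) = -3 + 52 = 49)
P(c, I) = 63 (P(c, I) = 3 + 6*10 = 3 + 60 = 63)
(G(-42) + v(151))/(P(34, -194) - 3434) = (-42 + 49)/(63 - 3434) = 7/(-3371) = 7*(-1/3371) = -7/3371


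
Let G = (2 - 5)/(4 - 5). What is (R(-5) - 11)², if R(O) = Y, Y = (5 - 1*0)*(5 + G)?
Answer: 841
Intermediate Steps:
G = 3 (G = -3/(-1) = -3*(-1) = 3)
Y = 40 (Y = (5 - 1*0)*(5 + 3) = (5 + 0)*8 = 5*8 = 40)
R(O) = 40
(R(-5) - 11)² = (40 - 11)² = 29² = 841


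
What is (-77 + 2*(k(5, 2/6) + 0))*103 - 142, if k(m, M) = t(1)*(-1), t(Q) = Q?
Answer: -8279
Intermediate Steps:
k(m, M) = -1 (k(m, M) = 1*(-1) = -1)
(-77 + 2*(k(5, 2/6) + 0))*103 - 142 = (-77 + 2*(-1 + 0))*103 - 142 = (-77 + 2*(-1))*103 - 142 = (-77 - 2)*103 - 142 = -79*103 - 142 = -8137 - 142 = -8279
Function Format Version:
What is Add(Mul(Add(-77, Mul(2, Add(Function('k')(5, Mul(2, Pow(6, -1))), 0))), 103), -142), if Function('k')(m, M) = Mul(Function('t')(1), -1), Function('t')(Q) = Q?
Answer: -8279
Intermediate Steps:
Function('k')(m, M) = -1 (Function('k')(m, M) = Mul(1, -1) = -1)
Add(Mul(Add(-77, Mul(2, Add(Function('k')(5, Mul(2, Pow(6, -1))), 0))), 103), -142) = Add(Mul(Add(-77, Mul(2, Add(-1, 0))), 103), -142) = Add(Mul(Add(-77, Mul(2, -1)), 103), -142) = Add(Mul(Add(-77, -2), 103), -142) = Add(Mul(-79, 103), -142) = Add(-8137, -142) = -8279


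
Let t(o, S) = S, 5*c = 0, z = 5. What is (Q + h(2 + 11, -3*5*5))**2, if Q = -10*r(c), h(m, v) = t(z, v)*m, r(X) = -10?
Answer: 765625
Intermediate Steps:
c = 0 (c = (1/5)*0 = 0)
h(m, v) = m*v (h(m, v) = v*m = m*v)
Q = 100 (Q = -10*(-10) = 100)
(Q + h(2 + 11, -3*5*5))**2 = (100 + (2 + 11)*(-3*5*5))**2 = (100 + 13*(-15*5))**2 = (100 + 13*(-75))**2 = (100 - 975)**2 = (-875)**2 = 765625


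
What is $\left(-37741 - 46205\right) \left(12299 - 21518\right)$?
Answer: $773898174$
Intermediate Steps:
$\left(-37741 - 46205\right) \left(12299 - 21518\right) = \left(-83946\right) \left(-9219\right) = 773898174$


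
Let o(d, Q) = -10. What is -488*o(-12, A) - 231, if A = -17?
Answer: 4649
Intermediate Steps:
-488*o(-12, A) - 231 = -488*(-10) - 231 = 4880 - 231 = 4649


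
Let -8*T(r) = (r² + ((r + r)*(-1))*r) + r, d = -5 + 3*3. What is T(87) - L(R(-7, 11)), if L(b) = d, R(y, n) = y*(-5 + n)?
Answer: 3725/4 ≈ 931.25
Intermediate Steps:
d = 4 (d = -5 + 9 = 4)
L(b) = 4
T(r) = -r/8 + r²/8 (T(r) = -((r² + ((r + r)*(-1))*r) + r)/8 = -((r² + ((2*r)*(-1))*r) + r)/8 = -((r² + (-2*r)*r) + r)/8 = -((r² - 2*r²) + r)/8 = -(-r² + r)/8 = -(r - r²)/8 = -r/8 + r²/8)
T(87) - L(R(-7, 11)) = (⅛)*87*(-1 + 87) - 1*4 = (⅛)*87*86 - 4 = 3741/4 - 4 = 3725/4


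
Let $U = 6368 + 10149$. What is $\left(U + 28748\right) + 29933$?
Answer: $75198$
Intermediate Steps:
$U = 16517$
$\left(U + 28748\right) + 29933 = \left(16517 + 28748\right) + 29933 = 45265 + 29933 = 75198$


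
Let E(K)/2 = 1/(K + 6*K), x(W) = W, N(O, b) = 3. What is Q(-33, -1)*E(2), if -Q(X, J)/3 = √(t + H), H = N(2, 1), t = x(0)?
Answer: -3*√3/7 ≈ -0.74231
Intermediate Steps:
t = 0
H = 3
Q(X, J) = -3*√3 (Q(X, J) = -3*√(0 + 3) = -3*√3)
E(K) = 2/(7*K) (E(K) = 2/(K + 6*K) = 2/((7*K)) = 2*(1/(7*K)) = 2/(7*K))
Q(-33, -1)*E(2) = (-3*√3)*((2/7)/2) = (-3*√3)*((2/7)*(½)) = -3*√3*(⅐) = -3*√3/7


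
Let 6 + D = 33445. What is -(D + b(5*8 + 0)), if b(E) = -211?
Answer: -33228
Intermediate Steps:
D = 33439 (D = -6 + 33445 = 33439)
-(D + b(5*8 + 0)) = -(33439 - 211) = -1*33228 = -33228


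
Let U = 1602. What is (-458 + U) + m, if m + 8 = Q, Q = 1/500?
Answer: 568001/500 ≈ 1136.0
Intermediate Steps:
Q = 1/500 ≈ 0.0020000
m = -3999/500 (m = -8 + 1/500 = -3999/500 ≈ -7.9980)
(-458 + U) + m = (-458 + 1602) - 3999/500 = 1144 - 3999/500 = 568001/500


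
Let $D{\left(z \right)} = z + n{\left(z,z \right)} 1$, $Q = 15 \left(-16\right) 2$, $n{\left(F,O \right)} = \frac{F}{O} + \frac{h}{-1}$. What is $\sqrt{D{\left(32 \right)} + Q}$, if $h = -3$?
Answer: $2 i \sqrt{111} \approx 21.071 i$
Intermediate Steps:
$n{\left(F,O \right)} = 3 + \frac{F}{O}$ ($n{\left(F,O \right)} = \frac{F}{O} - \frac{3}{-1} = \frac{F}{O} - -3 = \frac{F}{O} + 3 = 3 + \frac{F}{O}$)
$Q = -480$ ($Q = \left(-240\right) 2 = -480$)
$D{\left(z \right)} = 4 + z$ ($D{\left(z \right)} = z + \left(3 + \frac{z}{z}\right) 1 = z + \left(3 + 1\right) 1 = z + 4 \cdot 1 = z + 4 = 4 + z$)
$\sqrt{D{\left(32 \right)} + Q} = \sqrt{\left(4 + 32\right) - 480} = \sqrt{36 - 480} = \sqrt{-444} = 2 i \sqrt{111}$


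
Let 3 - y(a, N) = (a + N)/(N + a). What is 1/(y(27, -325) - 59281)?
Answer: -1/59279 ≈ -1.6869e-5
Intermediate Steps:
y(a, N) = 2 (y(a, N) = 3 - (a + N)/(N + a) = 3 - (N + a)/(N + a) = 3 - 1*1 = 3 - 1 = 2)
1/(y(27, -325) - 59281) = 1/(2 - 59281) = 1/(-59279) = -1/59279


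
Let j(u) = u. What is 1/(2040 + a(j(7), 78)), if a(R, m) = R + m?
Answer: 1/2125 ≈ 0.00047059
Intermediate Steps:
1/(2040 + a(j(7), 78)) = 1/(2040 + (7 + 78)) = 1/(2040 + 85) = 1/2125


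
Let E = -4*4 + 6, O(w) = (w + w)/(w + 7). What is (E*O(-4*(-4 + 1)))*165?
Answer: -39600/19 ≈ -2084.2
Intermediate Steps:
O(w) = 2*w/(7 + w) (O(w) = (2*w)/(7 + w) = 2*w/(7 + w))
E = -10 (E = -16 + 6 = -10)
(E*O(-4*(-4 + 1)))*165 = -20*(-4*(-4 + 1))/(7 - 4*(-4 + 1))*165 = -20*(-4*(-3))/(7 - 4*(-3))*165 = -20*12/(7 + 12)*165 = -20*12/19*165 = -10*24/19*165 = -240/19*165 = -39600/19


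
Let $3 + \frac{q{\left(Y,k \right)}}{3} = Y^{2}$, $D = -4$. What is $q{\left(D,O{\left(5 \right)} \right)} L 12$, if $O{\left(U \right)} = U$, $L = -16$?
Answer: $-7488$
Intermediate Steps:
$q{\left(Y,k \right)} = -9 + 3 Y^{2}$
$q{\left(D,O{\left(5 \right)} \right)} L 12 = \left(-9 + 3 \left(-4\right)^{2}\right) \left(-16\right) 12 = \left(-9 + 3 \cdot 16\right) \left(-16\right) 12 = \left(-9 + 48\right) \left(-16\right) 12 = 39 \left(-16\right) 12 = \left(-624\right) 12 = -7488$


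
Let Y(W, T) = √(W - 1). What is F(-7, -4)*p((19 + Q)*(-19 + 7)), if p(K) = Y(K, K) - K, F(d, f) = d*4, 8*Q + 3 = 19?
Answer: -7056 - 28*I*√253 ≈ -7056.0 - 445.37*I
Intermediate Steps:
Q = 2 (Q = -3/8 + (⅛)*19 = -3/8 + 19/8 = 2)
F(d, f) = 4*d
Y(W, T) = √(-1 + W)
p(K) = √(-1 + K) - K
F(-7, -4)*p((19 + Q)*(-19 + 7)) = (4*(-7))*(√(-1 + (19 + 2)*(-19 + 7)) - (19 + 2)*(-19 + 7)) = -28*(√(-1 + 21*(-12)) - 21*(-12)) = -28*(√(-1 - 252) - 1*(-252)) = -28*(√(-253) + 252) = -28*(I*√253 + 252) = -28*(252 + I*√253) = -7056 - 28*I*√253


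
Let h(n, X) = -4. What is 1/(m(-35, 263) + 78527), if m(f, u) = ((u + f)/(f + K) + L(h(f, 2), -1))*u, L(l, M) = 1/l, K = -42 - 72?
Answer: 596/46523049 ≈ 1.2811e-5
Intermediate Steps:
K = -114
m(f, u) = u*(-1/4 + (f + u)/(-114 + f)) (m(f, u) = ((u + f)/(f - 114) + 1/(-4))*u = ((f + u)/(-114 + f) - 1/4)*u = (-1/4 + (f + u)/(-114 + f))*u = u*(-1/4 + (f + u)/(-114 + f)))
1/(m(-35, 263) + 78527) = 1/((1/4)*263*(114 + 3*(-35) + 4*263)/(-114 - 35) + 78527) = 1/((1/4)*263*(114 - 105 + 1052)/(-149) + 78527) = 1/((1/4)*263*(-1/149)*1061 + 78527) = 1/(-279043/596 + 78527) = 1/(46523049/596) = 596/46523049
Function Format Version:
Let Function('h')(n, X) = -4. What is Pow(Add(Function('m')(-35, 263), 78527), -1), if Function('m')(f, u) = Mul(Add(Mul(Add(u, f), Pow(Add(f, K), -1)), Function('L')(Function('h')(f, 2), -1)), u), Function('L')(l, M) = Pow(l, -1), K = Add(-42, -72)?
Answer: Rational(596, 46523049) ≈ 1.2811e-5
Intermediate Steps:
K = -114
Function('m')(f, u) = Mul(u, Add(Rational(-1, 4), Mul(Pow(Add(-114, f), -1), Add(f, u)))) (Function('m')(f, u) = Mul(Add(Mul(Add(u, f), Pow(Add(f, -114), -1)), Pow(-4, -1)), u) = Mul(Add(Mul(Add(f, u), Pow(Add(-114, f), -1)), Rational(-1, 4)), u) = Mul(Add(Mul(Pow(Add(-114, f), -1), Add(f, u)), Rational(-1, 4)), u) = Mul(Add(Rational(-1, 4), Mul(Pow(Add(-114, f), -1), Add(f, u))), u) = Mul(u, Add(Rational(-1, 4), Mul(Pow(Add(-114, f), -1), Add(f, u)))))
Pow(Add(Function('m')(-35, 263), 78527), -1) = Pow(Add(Mul(Rational(1, 4), 263, Pow(Add(-114, -35), -1), Add(114, Mul(3, -35), Mul(4, 263))), 78527), -1) = Pow(Add(Mul(Rational(1, 4), 263, Pow(-149, -1), Add(114, -105, 1052)), 78527), -1) = Pow(Add(Mul(Rational(1, 4), 263, Rational(-1, 149), 1061), 78527), -1) = Pow(Add(Rational(-279043, 596), 78527), -1) = Pow(Rational(46523049, 596), -1) = Rational(596, 46523049)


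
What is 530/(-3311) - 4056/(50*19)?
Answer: -6966458/1572725 ≈ -4.4295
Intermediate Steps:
530/(-3311) - 4056/(50*19) = 530*(-1/3311) - 4056/950 = -530/3311 - 4056*1/950 = -530/3311 - 2028/475 = -6966458/1572725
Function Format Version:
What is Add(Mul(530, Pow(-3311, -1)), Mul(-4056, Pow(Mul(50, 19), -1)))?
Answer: Rational(-6966458, 1572725) ≈ -4.4295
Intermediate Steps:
Add(Mul(530, Pow(-3311, -1)), Mul(-4056, Pow(Mul(50, 19), -1))) = Add(Mul(530, Rational(-1, 3311)), Mul(-4056, Pow(950, -1))) = Add(Rational(-530, 3311), Mul(-4056, Rational(1, 950))) = Add(Rational(-530, 3311), Rational(-2028, 475)) = Rational(-6966458, 1572725)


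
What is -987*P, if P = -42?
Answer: 41454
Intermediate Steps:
-987*P = -987*(-42) = 41454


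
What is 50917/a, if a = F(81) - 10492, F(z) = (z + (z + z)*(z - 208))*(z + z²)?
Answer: -50917/136124998 ≈ -0.00037405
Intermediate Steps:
F(z) = (z + z²)*(z + 2*z*(-208 + z)) (F(z) = (z + (2*z)*(-208 + z))*(z + z²) = (z + 2*z*(-208 + z))*(z + z²) = (z + z²)*(z + 2*z*(-208 + z)))
a = -136124998 (a = 81²*(-415 - 413*81 + 2*81²) - 10492 = 6561*(-415 - 33453 + 2*6561) - 10492 = 6561*(-415 - 33453 + 13122) - 10492 = 6561*(-20746) - 10492 = -136114506 - 10492 = -136124998)
50917/a = 50917/(-136124998) = 50917*(-1/136124998) = -50917/136124998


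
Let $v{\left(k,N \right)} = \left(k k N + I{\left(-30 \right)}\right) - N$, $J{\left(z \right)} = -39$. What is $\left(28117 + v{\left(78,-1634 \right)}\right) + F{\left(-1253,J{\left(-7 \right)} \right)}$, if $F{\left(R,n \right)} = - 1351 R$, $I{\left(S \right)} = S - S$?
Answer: $-8218702$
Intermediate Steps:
$I{\left(S \right)} = 0$
$v{\left(k,N \right)} = - N + N k^{2}$ ($v{\left(k,N \right)} = \left(k k N + 0\right) - N = \left(k^{2} N + 0\right) - N = \left(N k^{2} + 0\right) - N = N k^{2} - N = - N + N k^{2}$)
$\left(28117 + v{\left(78,-1634 \right)}\right) + F{\left(-1253,J{\left(-7 \right)} \right)} = \left(28117 - 1634 \left(-1 + 78^{2}\right)\right) - -1692803 = \left(28117 - 1634 \left(-1 + 6084\right)\right) + 1692803 = \left(28117 - 9939622\right) + 1692803 = -9911505 + 1692803 = -8218702$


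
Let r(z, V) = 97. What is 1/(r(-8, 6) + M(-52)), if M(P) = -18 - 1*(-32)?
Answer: 1/111 ≈ 0.0090090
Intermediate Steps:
M(P) = 14 (M(P) = -18 + 32 = 14)
1/(r(-8, 6) + M(-52)) = 1/(97 + 14) = 1/111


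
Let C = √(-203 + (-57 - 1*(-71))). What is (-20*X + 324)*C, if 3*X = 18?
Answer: 612*I*√21 ≈ 2804.5*I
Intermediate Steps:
X = 6 (X = (⅓)*18 = 6)
C = 3*I*√21 (C = √(-203 + (-57 + 71)) = √(-203 + 14) = √(-189) = 3*I*√21 ≈ 13.748*I)
(-20*X + 324)*C = (-20*6 + 324)*(3*I*√21) = (-120 + 324)*(3*I*√21) = 204*(3*I*√21) = 612*I*√21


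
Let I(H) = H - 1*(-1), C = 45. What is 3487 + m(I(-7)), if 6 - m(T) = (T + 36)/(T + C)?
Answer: 45399/13 ≈ 3492.2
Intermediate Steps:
I(H) = 1 + H (I(H) = H + 1 = 1 + H)
m(T) = 6 - (36 + T)/(45 + T) (m(T) = 6 - (T + 36)/(T + 45) = 6 - (36 + T)/(45 + T))
3487 + m(I(-7)) = 3487 + (234 + 5*(1 - 7))/(45 + (1 - 7)) = 3487 + (234 + 5*(-6))/(45 - 6) = 3487 + (234 - 30)/39 = 3487 + (1/39)*204 = 3487 + 68/13 = 45399/13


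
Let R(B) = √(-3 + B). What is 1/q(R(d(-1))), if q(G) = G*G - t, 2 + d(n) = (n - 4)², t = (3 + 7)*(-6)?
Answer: 1/80 ≈ 0.012500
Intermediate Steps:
t = -60 (t = 10*(-6) = -60)
d(n) = -2 + (-4 + n)² (d(n) = -2 + (n - 4)² = -2 + (-4 + n)²)
q(G) = 60 + G² (q(G) = G*G - 1*(-60) = G² + 60 = 60 + G²)
1/q(R(d(-1))) = 1/(60 + (√(-3 + (-2 + (-4 - 1)²)))²) = 1/(60 + (√(-3 + (-2 + (-5)²)))²) = 1/(60 + (√(-3 + (-2 + 25)))²) = 1/(60 + (√(-3 + 23))²) = 1/(60 + (√20)²) = 1/(60 + (2*√5)²) = 1/(60 + 20) = 1/80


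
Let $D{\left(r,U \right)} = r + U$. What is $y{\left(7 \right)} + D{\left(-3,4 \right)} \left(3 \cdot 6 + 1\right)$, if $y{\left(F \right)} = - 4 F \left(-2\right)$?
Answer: $75$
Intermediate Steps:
$y{\left(F \right)} = 8 F$
$D{\left(r,U \right)} = U + r$
$y{\left(7 \right)} + D{\left(-3,4 \right)} \left(3 \cdot 6 + 1\right) = 8 \cdot 7 + \left(4 - 3\right) \left(3 \cdot 6 + 1\right) = 56 + 1 \left(18 + 1\right) = 56 + 1 \cdot 19 = 56 + 19 = 75$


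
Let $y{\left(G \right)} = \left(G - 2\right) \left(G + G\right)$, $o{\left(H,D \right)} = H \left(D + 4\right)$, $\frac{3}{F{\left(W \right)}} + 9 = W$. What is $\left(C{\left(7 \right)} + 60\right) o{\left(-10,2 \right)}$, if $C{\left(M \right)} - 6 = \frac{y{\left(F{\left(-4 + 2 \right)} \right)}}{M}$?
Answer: $- \frac{3363120}{847} \approx -3970.6$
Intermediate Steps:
$F{\left(W \right)} = \frac{3}{-9 + W}$
$o{\left(H,D \right)} = H \left(4 + D\right)$
$y{\left(G \right)} = 2 G \left(-2 + G\right)$ ($y{\left(G \right)} = \left(-2 + G\right) 2 G = 2 G \left(-2 + G\right)$)
$C{\left(M \right)} = 6 + \frac{150}{121 M}$ ($C{\left(M \right)} = 6 + \frac{2 \frac{3}{-9 + \left(-4 + 2\right)} \left(-2 + \frac{3}{-9 + \left(-4 + 2\right)}\right)}{M} = 6 + \frac{2 \frac{3}{-9 - 2} \left(-2 + \frac{3}{-9 - 2}\right)}{M} = 6 + \frac{2 \frac{3}{-11} \left(-2 + \frac{3}{-11}\right)}{M} = 6 + \frac{2 \cdot 3 \left(- \frac{1}{11}\right) \left(-2 + 3 \left(- \frac{1}{11}\right)\right)}{M} = 6 + \frac{2 \left(- \frac{3}{11}\right) \left(-2 - \frac{3}{11}\right)}{M} = 6 + \frac{2 \left(- \frac{3}{11}\right) \left(- \frac{25}{11}\right)}{M} = 6 + \frac{150}{121 M}$)
$\left(C{\left(7 \right)} + 60\right) o{\left(-10,2 \right)} = \left(\left(6 + \frac{150}{121 \cdot 7}\right) + 60\right) \left(- 10 \left(4 + 2\right)\right) = \left(\left(6 + \frac{150}{121} \cdot \frac{1}{7}\right) + 60\right) \left(\left(-10\right) 6\right) = \left(\left(6 + \frac{150}{847}\right) + 60\right) \left(-60\right) = \left(\frac{5232}{847} + 60\right) \left(-60\right) = \frac{56052}{847} \left(-60\right) = - \frac{3363120}{847}$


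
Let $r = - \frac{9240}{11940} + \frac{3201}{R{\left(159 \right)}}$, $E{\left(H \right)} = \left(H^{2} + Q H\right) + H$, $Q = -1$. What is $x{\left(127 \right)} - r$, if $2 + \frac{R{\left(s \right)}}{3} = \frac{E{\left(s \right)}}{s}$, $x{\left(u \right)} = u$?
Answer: $\frac{3779706}{31243} \approx 120.98$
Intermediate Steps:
$E{\left(H \right)} = H^{2}$ ($E{\left(H \right)} = \left(H^{2} - H\right) + H = H^{2}$)
$R{\left(s \right)} = -6 + 3 s$ ($R{\left(s \right)} = -6 + 3 \frac{s^{2}}{s} = -6 + 3 s$)
$r = \frac{188155}{31243}$ ($r = - \frac{9240}{11940} + \frac{3201}{-6 + 3 \cdot 159} = \left(-9240\right) \frac{1}{11940} + \frac{3201}{-6 + 477} = - \frac{154}{199} + \frac{3201}{471} = - \frac{154}{199} + 3201 \cdot \frac{1}{471} = - \frac{154}{199} + \frac{1067}{157} = \frac{188155}{31243} \approx 6.0223$)
$x{\left(127 \right)} - r = 127 - \frac{188155}{31243} = \frac{3779706}{31243}$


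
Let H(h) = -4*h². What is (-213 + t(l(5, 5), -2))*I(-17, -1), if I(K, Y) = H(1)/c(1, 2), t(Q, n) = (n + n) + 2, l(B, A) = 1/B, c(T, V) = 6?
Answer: 430/3 ≈ 143.33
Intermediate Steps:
l(B, A) = 1/B
t(Q, n) = 2 + 2*n (t(Q, n) = 2*n + 2 = 2 + 2*n)
I(K, Y) = -⅔ (I(K, Y) = -4*1²/6 = -4*1*(⅙) = -4*⅙ = -⅔)
(-213 + t(l(5, 5), -2))*I(-17, -1) = (-213 + (2 + 2*(-2)))*(-⅔) = (-213 + (2 - 4))*(-⅔) = (-213 - 2)*(-⅔) = -215*(-⅔) = 430/3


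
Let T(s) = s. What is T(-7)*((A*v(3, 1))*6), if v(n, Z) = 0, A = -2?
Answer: 0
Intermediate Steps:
T(-7)*((A*v(3, 1))*6) = -7*(-2*0)*6 = -0*6 = -7*0 = 0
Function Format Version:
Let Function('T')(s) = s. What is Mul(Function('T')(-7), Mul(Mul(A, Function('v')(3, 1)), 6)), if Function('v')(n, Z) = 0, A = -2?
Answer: 0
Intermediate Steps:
Mul(Function('T')(-7), Mul(Mul(A, Function('v')(3, 1)), 6)) = Mul(-7, Mul(Mul(-2, 0), 6)) = Mul(-7, Mul(0, 6)) = Mul(-7, 0) = 0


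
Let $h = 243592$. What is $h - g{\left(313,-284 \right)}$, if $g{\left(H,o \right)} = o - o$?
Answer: $243592$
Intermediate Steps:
$g{\left(H,o \right)} = 0$
$h - g{\left(313,-284 \right)} = 243592 - 0 = 243592 + 0 = 243592$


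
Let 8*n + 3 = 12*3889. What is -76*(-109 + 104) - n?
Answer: -43625/8 ≈ -5453.1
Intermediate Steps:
n = 46665/8 (n = -3/8 + (12*3889)/8 = -3/8 + (⅛)*46668 = -3/8 + 11667/2 = 46665/8 ≈ 5833.1)
-76*(-109 + 104) - n = -76*(-109 + 104) - 1*46665/8 = -76*(-5) - 46665/8 = 380 - 46665/8 = -43625/8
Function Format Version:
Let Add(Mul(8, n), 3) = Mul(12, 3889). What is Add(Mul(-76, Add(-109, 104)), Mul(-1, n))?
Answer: Rational(-43625, 8) ≈ -5453.1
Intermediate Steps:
n = Rational(46665, 8) (n = Add(Rational(-3, 8), Mul(Rational(1, 8), Mul(12, 3889))) = Add(Rational(-3, 8), Mul(Rational(1, 8), 46668)) = Add(Rational(-3, 8), Rational(11667, 2)) = Rational(46665, 8) ≈ 5833.1)
Add(Mul(-76, Add(-109, 104)), Mul(-1, n)) = Add(Mul(-76, Add(-109, 104)), Mul(-1, Rational(46665, 8))) = Add(Mul(-76, -5), Rational(-46665, 8)) = Add(380, Rational(-46665, 8)) = Rational(-43625, 8)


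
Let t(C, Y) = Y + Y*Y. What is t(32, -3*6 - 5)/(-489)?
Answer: -506/489 ≈ -1.0348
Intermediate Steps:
t(C, Y) = Y + Y²
t(32, -3*6 - 5)/(-489) = ((-3*6 - 5)*(1 + (-3*6 - 5)))/(-489) = ((-18 - 5)*(1 + (-18 - 5)))*(-1/489) = -23*(1 - 23)*(-1/489) = -23*(-22)*(-1/489) = 506*(-1/489) = -506/489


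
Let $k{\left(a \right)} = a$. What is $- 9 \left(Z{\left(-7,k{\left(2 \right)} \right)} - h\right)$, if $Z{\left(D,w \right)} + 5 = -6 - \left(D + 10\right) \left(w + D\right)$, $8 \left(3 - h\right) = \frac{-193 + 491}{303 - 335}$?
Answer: $\frac{189}{128} \approx 1.4766$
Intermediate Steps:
$h = \frac{533}{128}$ ($h = 3 - \frac{\left(-193 + 491\right) \frac{1}{303 - 335}}{8} = 3 - \frac{298 \frac{1}{-32}}{8} = 3 - \frac{298 \left(- \frac{1}{32}\right)}{8} = 3 - - \frac{149}{128} = 3 + \frac{149}{128} = \frac{533}{128} \approx 4.1641$)
$Z{\left(D,w \right)} = -11 - \left(10 + D\right) \left(D + w\right)$ ($Z{\left(D,w \right)} = -5 - \left(6 + \left(D + 10\right) \left(w + D\right)\right) = -5 - \left(6 + \left(10 + D\right) \left(D + w\right)\right) = -11 - \left(10 + D\right) \left(D + w\right)$)
$- 9 \left(Z{\left(-7,k{\left(2 \right)} \right)} - h\right) = - 9 \left(\left(-11 - \left(-7\right)^{2} - -70 - 20 - \left(-7\right) 2\right) - \frac{533}{128}\right) = - 9 \left(\left(-11 - 49 + 70 - 20 + 14\right) - \frac{533}{128}\right) = - 9 \left(4 - \frac{533}{128}\right) = \left(-9\right) \left(- \frac{21}{128}\right) = \frac{189}{128}$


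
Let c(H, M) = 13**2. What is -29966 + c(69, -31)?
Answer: -29797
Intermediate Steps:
c(H, M) = 169
-29966 + c(69, -31) = -29966 + 169 = -29797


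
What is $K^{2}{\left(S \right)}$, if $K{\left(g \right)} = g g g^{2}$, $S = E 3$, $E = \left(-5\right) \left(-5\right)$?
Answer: $1001129150390625$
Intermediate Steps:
$E = 25$
$S = 75$ ($S = 25 \cdot 3 = 75$)
$K{\left(g \right)} = g^{4}$ ($K{\left(g \right)} = g^{2} g^{2} = g^{4}$)
$K^{2}{\left(S \right)} = \left(75^{4}\right)^{2} = 31640625^{2} = 1001129150390625$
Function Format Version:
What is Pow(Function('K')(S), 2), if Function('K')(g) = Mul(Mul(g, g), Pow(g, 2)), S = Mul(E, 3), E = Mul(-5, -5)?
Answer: 1001129150390625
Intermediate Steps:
E = 25
S = 75 (S = Mul(25, 3) = 75)
Function('K')(g) = Pow(g, 4) (Function('K')(g) = Mul(Pow(g, 2), Pow(g, 2)) = Pow(g, 4))
Pow(Function('K')(S), 2) = Pow(Pow(75, 4), 2) = Pow(31640625, 2) = 1001129150390625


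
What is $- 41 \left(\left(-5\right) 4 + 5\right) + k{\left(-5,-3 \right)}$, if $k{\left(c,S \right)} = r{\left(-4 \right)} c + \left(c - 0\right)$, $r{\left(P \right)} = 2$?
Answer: $600$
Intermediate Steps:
$k{\left(c,S \right)} = 3 c$ ($k{\left(c,S \right)} = 2 c + \left(c - 0\right) = 2 c + \left(c + 0\right) = 2 c + c = 3 c$)
$- 41 \left(\left(-5\right) 4 + 5\right) + k{\left(-5,-3 \right)} = - 41 \left(\left(-5\right) 4 + 5\right) + 3 \left(-5\right) = - 41 \left(-20 + 5\right) - 15 = \left(-41\right) \left(-15\right) - 15 = 615 - 15 = 600$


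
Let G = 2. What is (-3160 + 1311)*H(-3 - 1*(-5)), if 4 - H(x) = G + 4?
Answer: 3698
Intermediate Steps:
H(x) = -2 (H(x) = 4 - (2 + 4) = 4 - 1*6 = 4 - 6 = -2)
(-3160 + 1311)*H(-3 - 1*(-5)) = (-3160 + 1311)*(-2) = -1849*(-2) = 3698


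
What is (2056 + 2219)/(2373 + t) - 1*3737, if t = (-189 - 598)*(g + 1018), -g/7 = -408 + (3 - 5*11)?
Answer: -12455174896/3332933 ≈ -3737.0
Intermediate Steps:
g = 3220 (g = -7*(-408 + (3 - 5*11)) = -7*(-408 + (3 - 55)) = -7*(-408 - 52) = -7*(-460) = 3220)
t = -3335306 (t = (-189 - 598)*(3220 + 1018) = -787*4238 = -3335306)
(2056 + 2219)/(2373 + t) - 1*3737 = (2056 + 2219)/(2373 - 3335306) - 1*3737 = 4275/(-3332933) - 3737 = 4275*(-1/3332933) - 3737 = -4275/3332933 - 3737 = -12455174896/3332933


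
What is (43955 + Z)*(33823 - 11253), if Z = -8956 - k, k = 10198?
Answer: 559758570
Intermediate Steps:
Z = -19154 (Z = -8956 - 1*10198 = -8956 - 10198 = -19154)
(43955 + Z)*(33823 - 11253) = (43955 - 19154)*(33823 - 11253) = 24801*22570 = 559758570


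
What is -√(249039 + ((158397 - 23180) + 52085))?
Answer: -√436341 ≈ -660.56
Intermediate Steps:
-√(249039 + ((158397 - 23180) + 52085)) = -√(249039 + (135217 + 52085)) = -√(249039 + 187302) = -√436341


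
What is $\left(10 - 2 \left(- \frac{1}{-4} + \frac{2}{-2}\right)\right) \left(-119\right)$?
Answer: $- \frac{2737}{2} \approx -1368.5$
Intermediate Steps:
$\left(10 - 2 \left(- \frac{1}{-4} + \frac{2}{-2}\right)\right) \left(-119\right) = \left(10 - 2 \left(\left(-1\right) \left(- \frac{1}{4}\right) + 2 \left(- \frac{1}{2}\right)\right)\right) \left(-119\right) = \left(10 - 2 \left(\frac{1}{4} - 1\right)\right) \left(-119\right) = \left(10 - - \frac{3}{2}\right) \left(-119\right) = \left(10 + \frac{3}{2}\right) \left(-119\right) = \frac{23}{2} \left(-119\right) = - \frac{2737}{2}$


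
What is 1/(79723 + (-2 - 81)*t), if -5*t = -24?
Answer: 5/396623 ≈ 1.2606e-5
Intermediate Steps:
t = 24/5 (t = -⅕*(-24) = 24/5 ≈ 4.8000)
1/(79723 + (-2 - 81)*t) = 1/(79723 + (-2 - 81)*(24/5)) = 1/(79723 - 83*24/5) = 1/(79723 - 1992/5) = 1/(396623/5) = 5/396623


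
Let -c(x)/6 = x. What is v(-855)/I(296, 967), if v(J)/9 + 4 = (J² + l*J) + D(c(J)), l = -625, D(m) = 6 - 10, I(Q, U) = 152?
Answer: 1423566/19 ≈ 74925.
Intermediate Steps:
c(x) = -6*x
D(m) = -4
v(J) = -72 - 5625*J + 9*J² (v(J) = -36 + 9*((J² - 625*J) - 4) = -36 + 9*(-4 + J² - 625*J) = -36 + (-36 - 5625*J + 9*J²) = -72 - 5625*J + 9*J²)
v(-855)/I(296, 967) = (-72 - 5625*(-855) + 9*(-855)²)/152 = (-72 + 4809375 + 9*731025)*(1/152) = (-72 + 4809375 + 6579225)*(1/152) = 11388528*(1/152) = 1423566/19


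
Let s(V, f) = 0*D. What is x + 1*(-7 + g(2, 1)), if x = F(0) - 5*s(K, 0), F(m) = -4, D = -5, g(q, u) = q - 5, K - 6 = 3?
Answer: -14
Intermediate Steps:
K = 9 (K = 6 + 3 = 9)
g(q, u) = -5 + q
s(V, f) = 0 (s(V, f) = 0*(-5) = 0)
x = -4 (x = -4 - 5*0 = -4 + 0 = -4)
x + 1*(-7 + g(2, 1)) = -4 + 1*(-7 + (-5 + 2)) = -4 + 1*(-7 - 3) = -4 + 1*(-10) = -4 - 10 = -14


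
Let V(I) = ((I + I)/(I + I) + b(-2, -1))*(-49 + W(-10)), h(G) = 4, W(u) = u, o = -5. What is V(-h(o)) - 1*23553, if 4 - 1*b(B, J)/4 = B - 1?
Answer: -25264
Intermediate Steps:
b(B, J) = 20 - 4*B (b(B, J) = 16 - 4*(B - 1) = 16 - 4*(-1 + B) = 16 + (4 - 4*B) = 20 - 4*B)
V(I) = -1711 (V(I) = ((I + I)/(I + I) + (20 - 4*(-2)))*(-49 - 10) = ((2*I)/((2*I)) + (20 + 8))*(-59) = ((2*I)*(1/(2*I)) + 28)*(-59) = (1 + 28)*(-59) = 29*(-59) = -1711)
V(-h(o)) - 1*23553 = -1711 - 1*23553 = -1711 - 23553 = -25264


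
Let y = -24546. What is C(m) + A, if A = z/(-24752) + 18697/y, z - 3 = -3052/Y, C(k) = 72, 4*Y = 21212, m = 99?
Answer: 8827793750443/123919400976 ≈ 71.238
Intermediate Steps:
Y = 5303 (Y = (¼)*21212 = 5303)
z = 12857/5303 (z = 3 - 3052/5303 = 12857/5303 ≈ 2.4245)
A = -94403119829/123919400976 (A = (12857/5303)/(-24752) + 18697/(-24546) = (12857/5303)*(-1/24752) + 18697*(-1/24546) = -989/10096912 - 18697/24546 = -94403119829/123919400976 ≈ -0.76181)
C(m) + A = 72 - 94403119829/123919400976 = 8827793750443/123919400976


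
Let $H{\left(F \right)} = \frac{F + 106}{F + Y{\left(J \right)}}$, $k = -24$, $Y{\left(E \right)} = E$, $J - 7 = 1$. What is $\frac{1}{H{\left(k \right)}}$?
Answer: $- \frac{8}{41} \approx -0.19512$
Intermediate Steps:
$J = 8$ ($J = 7 + 1 = 8$)
$H{\left(F \right)} = \frac{106 + F}{8 + F}$ ($H{\left(F \right)} = \frac{F + 106}{F + 8} = \frac{106 + F}{8 + F}$)
$\frac{1}{H{\left(k \right)}} = \frac{1}{\frac{1}{8 - 24} \left(106 - 24\right)} = \frac{1}{\frac{1}{-16} \cdot 82} = \frac{1}{\left(- \frac{1}{16}\right) 82} = \frac{1}{- \frac{41}{8}} = - \frac{8}{41}$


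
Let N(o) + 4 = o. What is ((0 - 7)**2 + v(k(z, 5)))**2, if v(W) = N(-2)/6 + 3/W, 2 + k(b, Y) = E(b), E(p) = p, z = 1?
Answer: 2025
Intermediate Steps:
N(o) = -4 + o
k(b, Y) = -2 + b
v(W) = -1 + 3/W (v(W) = (-4 - 2)/6 + 3/W = -6*1/6 + 3/W = -1 + 3/W)
((0 - 7)**2 + v(k(z, 5)))**2 = ((0 - 7)**2 + (3 - (-2 + 1))/(-2 + 1))**2 = ((-7)**2 + (3 - 1*(-1))/(-1))**2 = (49 - (3 + 1))**2 = (49 - 1*4)**2 = (49 - 4)**2 = 45**2 = 2025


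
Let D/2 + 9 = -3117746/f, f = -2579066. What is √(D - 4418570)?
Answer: I*√149951948042273586/184219 ≈ 2102.0*I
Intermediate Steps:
D = -20093848/1289533 (D = -18 + 2*(-3117746/(-2579066)) = -18 + 2*(-3117746*(-1/2579066)) = -18 + 2*(1558873/1289533) = -18 + 3117746/1289533 = -20093848/1289533 ≈ -15.582)
√(D - 4418570) = √(-20093848/1289533 - 4418570) = √(-5697911921658/1289533) = I*√149951948042273586/184219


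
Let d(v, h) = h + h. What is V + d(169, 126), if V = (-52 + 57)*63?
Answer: 567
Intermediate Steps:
d(v, h) = 2*h
V = 315 (V = 5*63 = 315)
V + d(169, 126) = 315 + 2*126 = 315 + 252 = 567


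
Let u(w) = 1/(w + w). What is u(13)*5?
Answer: 5/26 ≈ 0.19231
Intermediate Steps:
u(w) = 1/(2*w)
u(13)*5 = ((½)/13)*5 = ((½)*(1/13))*5 = (1/26)*5 = 5/26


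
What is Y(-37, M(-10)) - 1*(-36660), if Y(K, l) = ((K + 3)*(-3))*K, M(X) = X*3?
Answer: 32886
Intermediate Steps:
M(X) = 3*X
Y(K, l) = K*(-9 - 3*K) (Y(K, l) = ((3 + K)*(-3))*K = (-9 - 3*K)*K = K*(-9 - 3*K))
Y(-37, M(-10)) - 1*(-36660) = -3*(-37)*(3 - 37) - 1*(-36660) = -3*(-37)*(-34) + 36660 = -3774 + 36660 = 32886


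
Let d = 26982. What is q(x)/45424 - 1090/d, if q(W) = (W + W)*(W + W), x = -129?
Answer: 218314711/153203796 ≈ 1.4250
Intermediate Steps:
q(W) = 4*W² (q(W) = (2*W)*(2*W) = 4*W²)
q(x)/45424 - 1090/d = (4*(-129)²)/45424 - 1090/26982 = (4*16641)*(1/45424) - 1090*1/26982 = 66564*(1/45424) - 545/13491 = 16641/11356 - 545/13491 = 218314711/153203796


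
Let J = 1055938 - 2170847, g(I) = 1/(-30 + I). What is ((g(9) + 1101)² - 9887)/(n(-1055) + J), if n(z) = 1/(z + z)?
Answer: -1118667631630/1037433974031 ≈ -1.0783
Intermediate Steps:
n(z) = 1/(2*z)
J = -1114909
((g(9) + 1101)² - 9887)/(n(-1055) + J) = ((1/(-30 + 9) + 1101)² - 9887)/((½)/(-1055) - 1114909) = ((1/(-21) + 1101)² - 9887)/((½)*(-1/1055) - 1114909) = ((-1/21 + 1101)² - 9887)/(-1/2110 - 1114909) = ((23120/21)² - 9887)/(-2352457991/2110) = (534534400/441 - 9887)*(-2110/2352457991) = (530174233/441)*(-2110/2352457991) = -1118667631630/1037433974031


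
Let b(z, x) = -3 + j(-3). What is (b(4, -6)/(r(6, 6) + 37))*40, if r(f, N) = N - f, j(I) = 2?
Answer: -40/37 ≈ -1.0811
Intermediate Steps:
b(z, x) = -1 (b(z, x) = -3 + 2 = -1)
(b(4, -6)/(r(6, 6) + 37))*40 = -1/((6 - 1*6) + 37)*40 = -1/((6 - 6) + 37)*40 = -1/(0 + 37)*40 = -1/37*40 = -40/37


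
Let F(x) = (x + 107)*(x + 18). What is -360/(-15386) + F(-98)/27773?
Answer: -539820/213657689 ≈ -0.0025266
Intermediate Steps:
F(x) = (18 + x)*(107 + x) (F(x) = (107 + x)*(18 + x) = (18 + x)*(107 + x))
-360/(-15386) + F(-98)/27773 = -360/(-15386) + (1926 + (-98)² + 125*(-98))/27773 = -360*(-1/15386) + (1926 + 9604 - 12250)*(1/27773) = 180/7693 - 720*1/27773 = 180/7693 - 720/27773 = -539820/213657689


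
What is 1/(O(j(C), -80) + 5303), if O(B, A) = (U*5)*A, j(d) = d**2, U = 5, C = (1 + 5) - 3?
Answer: 1/3303 ≈ 0.00030276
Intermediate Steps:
C = 3 (C = 6 - 3 = 3)
O(B, A) = 25*A (O(B, A) = (5*5)*A = 25*A)
1/(O(j(C), -80) + 5303) = 1/(25*(-80) + 5303) = 1/(-2000 + 5303) = 1/3303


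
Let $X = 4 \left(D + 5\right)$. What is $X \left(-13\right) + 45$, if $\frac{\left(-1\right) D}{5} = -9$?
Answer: $-2555$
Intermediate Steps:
$D = 45$ ($D = \left(-5\right) \left(-9\right) = 45$)
$X = 200$ ($X = 4 \left(45 + 5\right) = 4 \cdot 50 = 200$)
$X \left(-13\right) + 45 = 200 \left(-13\right) + 45 = -2600 + 45 = -2555$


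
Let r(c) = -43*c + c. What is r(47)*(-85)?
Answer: 167790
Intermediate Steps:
r(c) = -42*c
r(47)*(-85) = -42*47*(-85) = -1974*(-85) = 167790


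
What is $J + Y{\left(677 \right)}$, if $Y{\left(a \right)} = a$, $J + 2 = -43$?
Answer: $632$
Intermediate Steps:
$J = -45$ ($J = -2 - 43 = -45$)
$J + Y{\left(677 \right)} = -45 + 677 = 632$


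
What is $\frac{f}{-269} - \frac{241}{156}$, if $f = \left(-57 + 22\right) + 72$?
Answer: $- \frac{70601}{41964} \approx -1.6824$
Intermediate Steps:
$f = 37$ ($f = -35 + 72 = 37$)
$\frac{f}{-269} - \frac{241}{156} = \frac{37}{-269} - \frac{241}{156} = 37 \left(- \frac{1}{269}\right) - \frac{241}{156} = - \frac{37}{269} - \frac{241}{156} = - \frac{70601}{41964}$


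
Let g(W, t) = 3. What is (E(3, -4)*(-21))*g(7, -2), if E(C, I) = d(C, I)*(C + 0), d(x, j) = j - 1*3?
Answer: 1323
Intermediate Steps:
d(x, j) = -3 + j (d(x, j) = j - 3 = -3 + j)
E(C, I) = C*(-3 + I) (E(C, I) = (-3 + I)*(C + 0) = (-3 + I)*C = C*(-3 + I))
(E(3, -4)*(-21))*g(7, -2) = ((3*(-3 - 4))*(-21))*3 = ((3*(-7))*(-21))*3 = -21*(-21)*3 = 441*3 = 1323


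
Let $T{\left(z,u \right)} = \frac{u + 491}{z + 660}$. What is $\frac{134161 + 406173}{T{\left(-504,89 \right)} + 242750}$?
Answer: $\frac{21073026}{9467395} \approx 2.2259$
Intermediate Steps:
$T{\left(z,u \right)} = \frac{491 + u}{660 + z}$
$\frac{134161 + 406173}{T{\left(-504,89 \right)} + 242750} = \frac{134161 + 406173}{\frac{491 + 89}{660 - 504} + 242750} = \frac{540334}{\frac{1}{156} \cdot 580 + 242750} = \frac{540334}{\frac{145}{39} + 242750} = \frac{540334}{\frac{9467395}{39}} = 540334 \cdot \frac{39}{9467395} = \frac{21073026}{9467395}$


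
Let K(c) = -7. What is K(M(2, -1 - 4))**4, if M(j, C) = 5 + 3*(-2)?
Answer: 2401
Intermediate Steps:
M(j, C) = -1 (M(j, C) = 5 - 6 = -1)
K(M(2, -1 - 4))**4 = (-7)**4 = 2401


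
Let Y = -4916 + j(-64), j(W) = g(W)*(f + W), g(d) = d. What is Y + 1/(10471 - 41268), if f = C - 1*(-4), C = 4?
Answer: -41021605/30797 ≈ -1332.0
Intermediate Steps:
f = 8 (f = 4 - 1*(-4) = 4 + 4 = 8)
j(W) = W*(8 + W)
Y = -1332 (Y = -4916 - 64*(8 - 64) = -4916 - 64*(-56) = -4916 + 3584 = -1332)
Y + 1/(10471 - 41268) = -1332 + 1/(10471 - 41268) = -1332 + 1/(-30797) = -1332 - 1/30797 = -41021605/30797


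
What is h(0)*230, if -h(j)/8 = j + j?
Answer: 0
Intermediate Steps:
h(j) = -16*j (h(j) = -8*(j + j) = -16*j)
h(0)*230 = -16*0*230 = 0*230 = 0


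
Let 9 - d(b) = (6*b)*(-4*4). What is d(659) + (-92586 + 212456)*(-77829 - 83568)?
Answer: -19346595117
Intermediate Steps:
d(b) = 9 + 96*b (d(b) = 9 - 6*b*(-4*4) = 9 - 6*b*(-16) = 9 - (-96)*b = 9 + 96*b)
d(659) + (-92586 + 212456)*(-77829 - 83568) = (9 + 96*659) + (-92586 + 212456)*(-77829 - 83568) = (9 + 63264) + 119870*(-161397) = 63273 - 19346658390 = -19346595117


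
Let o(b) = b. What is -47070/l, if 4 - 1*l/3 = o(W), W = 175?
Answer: 5230/57 ≈ 91.754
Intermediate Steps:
l = -513 (l = 12 - 3*175 = 12 - 525 = -513)
-47070/l = -47070/(-513) = -47070*(-1/513) = 5230/57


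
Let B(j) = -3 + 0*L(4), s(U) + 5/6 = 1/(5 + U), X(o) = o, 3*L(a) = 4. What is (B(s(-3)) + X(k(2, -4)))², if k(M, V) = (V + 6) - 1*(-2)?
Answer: 1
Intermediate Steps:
L(a) = 4/3 (L(a) = (⅓)*4 = 4/3)
k(M, V) = 8 + V (k(M, V) = (6 + V) + 2 = 8 + V)
s(U) = -⅚ + 1/(5 + U)
B(j) = -3 (B(j) = -3 + 0*(4/3) = -3 + 0 = -3)
(B(s(-3)) + X(k(2, -4)))² = (-3 + (8 - 4))² = (-3 + 4)² = 1² = 1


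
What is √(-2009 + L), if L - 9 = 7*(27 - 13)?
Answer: I*√1902 ≈ 43.612*I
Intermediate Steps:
L = 107 (L = 9 + 7*(27 - 13) = 9 + 7*14 = 9 + 98 = 107)
√(-2009 + L) = √(-2009 + 107) = √(-1902) = I*√1902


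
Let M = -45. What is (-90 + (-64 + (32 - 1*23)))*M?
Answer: 6525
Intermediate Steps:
(-90 + (-64 + (32 - 1*23)))*M = (-90 + (-64 + (32 - 1*23)))*(-45) = (-90 + (-64 + (32 - 23)))*(-45) = (-90 + (-64 + 9))*(-45) = (-90 - 55)*(-45) = -145*(-45) = 6525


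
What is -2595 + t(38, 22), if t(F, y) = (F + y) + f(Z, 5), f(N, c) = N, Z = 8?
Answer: -2527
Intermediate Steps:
t(F, y) = 8 + F + y (t(F, y) = (F + y) + 8 = 8 + F + y)
-2595 + t(38, 22) = -2595 + (8 + 38 + 22) = -2595 + 68 = -2527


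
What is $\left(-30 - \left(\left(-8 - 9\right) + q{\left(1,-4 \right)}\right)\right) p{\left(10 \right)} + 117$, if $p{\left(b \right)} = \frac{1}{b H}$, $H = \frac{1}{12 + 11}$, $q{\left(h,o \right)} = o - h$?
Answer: $\frac{493}{5} \approx 98.6$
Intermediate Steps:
$H = \frac{1}{23} \approx 0.043478$
$p{\left(b \right)} = \frac{23}{b}$ ($p{\left(b \right)} = \frac{\frac{1}{\frac{1}{23}}}{b} = \frac{1}{b} 23 = \frac{23}{b}$)
$\left(-30 - \left(\left(-8 - 9\right) + q{\left(1,-4 \right)}\right)\right) p{\left(10 \right)} + 117 = \left(-30 - \left(\left(-8 - 9\right) - 5\right)\right) \frac{23}{10} + 117 = \left(-30 - \left(-17 - 5\right)\right) 23 \cdot \frac{1}{10} + 117 = \left(-30 - \left(-17 - 5\right)\right) \frac{23}{10} + 117 = \left(-30 - -22\right) \frac{23}{10} + 117 = \left(-30 + 22\right) \frac{23}{10} + 117 = \left(-8\right) \frac{23}{10} + 117 = - \frac{92}{5} + 117 = \frac{493}{5}$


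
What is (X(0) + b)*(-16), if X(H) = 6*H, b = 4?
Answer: -64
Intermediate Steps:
(X(0) + b)*(-16) = (6*0 + 4)*(-16) = (0 + 4)*(-16) = 4*(-16) = -64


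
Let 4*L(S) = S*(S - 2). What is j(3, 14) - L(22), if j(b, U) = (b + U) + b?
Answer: -90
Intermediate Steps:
L(S) = S*(-2 + S)/4 (L(S) = (S*(S - 2))/4 = (S*(-2 + S))/4 = S*(-2 + S)/4)
j(b, U) = U + 2*b (j(b, U) = (U + b) + b = U + 2*b)
j(3, 14) - L(22) = (14 + 2*3) - 22*(-2 + 22)/4 = (14 + 6) - 22*20/4 = 20 - 1*110 = 20 - 110 = -90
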